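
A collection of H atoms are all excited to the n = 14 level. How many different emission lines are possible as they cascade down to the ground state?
91

The electron can occupy levels n = 1, 2, ..., 14 during de-excitation — that is m = 14 - 1 + 1 = 14 distinct levels.

The number of distinct spectral lines equals the number of ways to choose 2 of these m levels (each pair gives one possible emission transition):

Number of lines = m(m-1)/2 = 14×13/2 = 91

These correspond to all possible transitions between the 14 levels:
14 → 13, 14 → 12, 14 → 11, 14 → 10, 14 → 9, 14 → 8, 14 → 7, 14 → 6...

Each transition produces a photon with a unique energy (and thus wavelength). This count does not depend on Z.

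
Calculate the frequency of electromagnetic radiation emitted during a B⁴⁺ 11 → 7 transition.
9.988e+14 Hz

First, find the transition energy:
E_11 = -13.6057 × 5² / 11² = -2.81109504 eV
E_7 = -13.6057 × 5² / 7² = -6.94168367 eV
|ΔE| = |E_7 - E_11| = 4.13058863 eV

Convert to Joules: E = 4.13058863 eV × (1.602177 × 10⁻¹⁹ J/eV) = 6.61793e-19 J

Using E = hf:
f = E/h = 6.61793e-19 J / (6.62607 × 10⁻³⁴ J·s)
f = 9.988e+14 Hz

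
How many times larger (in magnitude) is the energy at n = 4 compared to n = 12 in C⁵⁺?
9.000

Using E_n = -13.6057 Z² / n² eV with Z = 6:

E_4 = -13.6057 × 6² / 4² = -489.8052 / 16 = -30.612825000 eV
E_12 = -13.6057 × 6² / 12² = -489.8052 / 144 = -3.401425000 eV

The ratio is:
E_4/E_12 = (-30.612825000) / (-3.401425000)
E_4/E_12 = (-489.8052/16) / (-489.8052/144)
E_4/E_12 = 144/16
E_4/E_12 = 9.000
(Note: the Z² factors cancel in the ratio.)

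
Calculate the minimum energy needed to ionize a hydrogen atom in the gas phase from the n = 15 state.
0.06047 eV

The ionization energy is the energy needed to remove the electron completely (n → ∞).

For hydrogen, E_n = -13.6057 eV / n².

At n = 15: E_15 = -13.6057 / 15² = -0.06046978 eV
At n = ∞: E_∞ = 0 eV

Ionization energy = E_∞ - E_15 = 0 - (-0.06046978) = 0.06046978 eV
Ionization energy ≈ 0.06047 eV

This is also called the binding energy of the electron in state n = 15.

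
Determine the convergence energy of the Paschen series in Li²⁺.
13.6057 eV

The series limit corresponds to the transition from n = ∞ to n = 3.
This is the highest energy (shortest wavelength) transition in the Paschen series.

E_∞ = 0 eV
E_3 = -13.6057 × 3² / 3² = -13.6057 eV

Energy at series limit:
ΔE = E_∞ - E_3 = 0 - (-13.6057) = 13.6057 eV

This energy equals the ionization energy from the n = 3 state of Li²⁺.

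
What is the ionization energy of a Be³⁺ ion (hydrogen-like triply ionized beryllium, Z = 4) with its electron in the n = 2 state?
54.4228 eV

The ionization energy is the energy needed to remove the electron completely (n → ∞).

For a hydrogen-like ion with Z = 4, E_n = -13.6057 Z² / n² eV.

At n = 2: E_2 = -13.6057 × 4² / 2² = -54.4228000 eV
At n = ∞: E_∞ = 0 eV

Ionization energy = E_∞ - E_2 = 0 - (-54.4228000) = 54.4228000 eV
Ionization energy ≈ 54.4228 eV

This is also called the binding energy of the electron in state n = 2.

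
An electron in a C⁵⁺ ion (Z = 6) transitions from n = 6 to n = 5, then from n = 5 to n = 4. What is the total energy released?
17.01 eV

The energy levels of C⁵⁺ are E_n = -13.6057 × 6² / n² eV.

First transition (6 → 5):
ΔE₁ = |E_5 - E_6|
ΔE₁ = |-19.59220800 - (-13.60570000)| = 5.98651 eV

Second transition (5 → 4):
ΔE₂ = |E_4 - E_5|
ΔE₂ = |-30.61282500 - (-19.59220800)| = 11.02062 eV

Total energy released:
E_total = ΔE₁ + ΔE₂ = 5.98651 + 11.02062 = 17.01 eV

Note: This equals the direct transition 6 → 4: 17.01 eV ✓
Energy is conserved regardless of the path taken.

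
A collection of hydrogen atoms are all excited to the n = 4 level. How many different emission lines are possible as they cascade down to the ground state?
6

The electron can occupy levels n = 1, 2, ..., 4 during de-excitation — that is m = 4 - 1 + 1 = 4 distinct levels.

The number of distinct spectral lines equals the number of ways to choose 2 of these m levels (each pair gives one possible emission transition):

Number of lines = m(m-1)/2 = 4×3/2 = 6

These correspond to all possible transitions between the 4 levels:
4 → 3, 4 → 2, 4 → 1, 3 → 2, 3 → 1, 2 → 1

Each transition produces a photon with a unique energy (and thus wavelength). This count does not depend on Z.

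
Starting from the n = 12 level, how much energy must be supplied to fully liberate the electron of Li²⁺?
0.85036 eV

The ionization energy is the energy needed to remove the electron completely (n → ∞).

For a hydrogen-like ion with Z = 3, E_n = -13.6057 Z² / n² eV.

At n = 12: E_12 = -13.6057 × 3² / 12² = -0.85035625 eV
At n = ∞: E_∞ = 0 eV

Ionization energy = E_∞ - E_12 = 0 - (-0.85035625) = 0.85035625 eV
Ionization energy ≈ 0.85036 eV

This is also called the binding energy of the electron in state n = 12.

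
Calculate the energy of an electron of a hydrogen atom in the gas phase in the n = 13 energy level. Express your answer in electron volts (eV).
-0.0805 eV

The energy levels of a hydrogen-like atom are given by:
E_n = -13.6057 eV / n²

For n = 13:
E_13 = -13.6057 eV / 13²
E_13 = -13.6057 eV / 169
E_13 = -0.0805 eV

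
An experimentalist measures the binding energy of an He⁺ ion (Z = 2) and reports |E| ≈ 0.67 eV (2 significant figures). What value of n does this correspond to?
n = 9

The exact energy levels follow E_n = -13.6057 Z² / n² eV with Z = 2.

The measured value (-0.67 eV) is reported to only 2 significant figures, so we must test candidate n values and see which one matches to that precision.

Candidate energies:
  n = 7:  E = -13.6057 × 2² / 7² = -1.11067 eV
  n = 8:  E = -13.6057 × 2² / 8² = -0.85036 eV
  n = 9:  E = -13.6057 × 2² / 9² = -0.67189 eV  ← matches
  n = 10:  E = -13.6057 × 2² / 10² = -0.54423 eV
  n = 11:  E = -13.6057 × 2² / 11² = -0.44978 eV

Checking against the measurement of -0.67 eV (2 sig figs), only n = 9 agrees:
E_9 = -0.67189 eV, which rounds to -0.67 eV ✓

Therefore n = 9.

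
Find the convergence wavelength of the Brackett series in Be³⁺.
91.126513 nm

The series limit corresponds to the transition from n = ∞ to n = 4.
This is the highest energy (shortest wavelength) transition in the Brackett series.

E_∞ = 0 eV
E_4 = -13.6057 × 4² / 4² = -13.60570000 eV

Energy at series limit:
ΔE = E_∞ - E_4 = 0 - (-13.60570000) = 13.60570000 eV
λ = hc/E = 1239.84 eV·nm / 13.60570000 eV = 91.126513 nm

This energy equals the ionization energy from the n = 4 state of Be³⁺.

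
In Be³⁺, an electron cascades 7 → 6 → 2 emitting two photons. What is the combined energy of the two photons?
49.98012 eV

The energy levels of Be³⁺ are E_n = -13.6057 × 4² / n² eV.

First transition (7 → 6):
ΔE₁ = |E_6 - E_7|
ΔE₁ = |-6.04697777778 - (-4.44267755102)| = 1.60430023 eV

Second transition (6 → 2):
ΔE₂ = |E_2 - E_6|
ΔE₂ = |-54.42280000000 - (-6.04697777778)| = 48.37582222 eV

Total energy released:
E_total = ΔE₁ + ΔE₂ = 1.60430023 + 48.37582222 = 49.98012 eV

Note: This equals the direct transition 7 → 2: 49.98012 eV ✓
Energy is conserved regardless of the path taken.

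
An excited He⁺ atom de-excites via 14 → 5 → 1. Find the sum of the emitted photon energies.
54.15 eV

The energy levels of He⁺ are E_n = -13.6057 × 2² / n² eV.

First transition (14 → 5):
ΔE₁ = |E_5 - E_14|
ΔE₁ = |-2.17691200 - (-0.27766735)| = 1.89924 eV

Second transition (5 → 1):
ΔE₂ = |E_1 - E_5|
ΔE₂ = |-54.42280000 - (-2.17691200)| = 52.24589 eV

Total energy released:
E_total = ΔE₁ + ΔE₂ = 1.89924 + 52.24589 = 54.15 eV

Note: This equals the direct transition 14 → 1: 54.15 eV ✓
Energy is conserved regardless of the path taken.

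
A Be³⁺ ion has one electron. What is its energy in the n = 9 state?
-2.68755 eV

For hydrogen-like ions, the energy levels scale with Z²:
E_n = -13.6057 Z² / n² eV

For Be³⁺ (Z = 4) at n = 9:
E_9 = -13.6057 × 4² / 9²
E_9 = -13.6057 × 16 / 81
E_9 = -217.6912 / 81
E_9 = -2.68755 eV

The energy is 16 times more negative than hydrogen at the same n due to the stronger nuclear charge.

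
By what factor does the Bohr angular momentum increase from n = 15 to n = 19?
1.267

In the Bohr model, L_n = nℏ, so the ratio is purely the ratio of quantum numbers:

L_19/L_15 = 19ℏ / 15ℏ = 19/15 = 1.267

The angular momentum scales linearly with n.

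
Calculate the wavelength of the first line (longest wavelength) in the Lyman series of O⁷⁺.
1.90 nm

The longest wavelength corresponds to the smallest energy transition in the series.
The Lyman series has all transitions ending at n_f = 1.

For O⁷⁺ (Z = 8), the first line (α-line) is the jump from n = 2 to n = 1:
E_2 = -13.6057 × 8² / 2² = -217.6912 eV
E_1 = -13.6057 × 8² / 1² = -870.7648 eV
ΔE = E_2 - E_1 = 653.0736 eV

λ = hc/E = 1239.84 eV·nm / 653.0736 eV
λ = 1.90 nm

This is the α-line of the Lyman series in O⁷⁺.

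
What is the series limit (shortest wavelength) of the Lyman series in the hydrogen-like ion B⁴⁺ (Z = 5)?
3.65 nm

The series limit corresponds to the transition from n = ∞ to n = 1.
This is the highest energy (shortest wavelength) transition in the Lyman series.

E_∞ = 0 eV
E_1 = -13.6057 × 5² / 1² = -340.1425 eV

Energy at series limit:
ΔE = E_∞ - E_1 = 0 - (-340.1425) = 340.1425 eV
λ = hc/E = 1239.84 eV·nm / 340.1425 eV = 3.65 nm

This energy equals the ionization energy from the n = 1 state of B⁴⁺.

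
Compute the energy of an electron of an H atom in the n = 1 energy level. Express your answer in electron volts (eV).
-13.605700 eV

The energy levels of a hydrogen-like atom are given by:
E_n = -13.6057 eV / n²

For n = 1:
E_1 = -13.6057 eV / 1²
E_1 = -13.6057 eV / 1
E_1 = -13.605700 eV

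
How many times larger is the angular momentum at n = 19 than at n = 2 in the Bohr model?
9.50000

In the Bohr model, L_n = nℏ, so the ratio is purely the ratio of quantum numbers:

L_19/L_2 = 19ℏ / 2ℏ = 19/2 = 9.50000

The angular momentum scales linearly with n.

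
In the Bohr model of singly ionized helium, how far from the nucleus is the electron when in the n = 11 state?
3.201522 nm (or 32.015221 Å)

The Bohr radius formula is:
r_n = n² a₀ / Z

where a₀ = 0.052917721 nm is the Bohr radius.

For He⁺ (Z = 2) at n = 11:
r_11 = 11² × 0.052917721 nm / 2
r_11 = 121 × 0.052917721 nm / 2
r_11 = 6.4030442 nm / 2
r_11 = 3.201522 nm

The electron orbits at approximately 3.201522 nm from the nucleus.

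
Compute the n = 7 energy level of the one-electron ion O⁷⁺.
-17.770710 eV

For hydrogen-like ions, the energy levels scale with Z²:
E_n = -13.6057 Z² / n² eV

For O⁷⁺ (Z = 8) at n = 7:
E_7 = -13.6057 × 8² / 7²
E_7 = -13.6057 × 64 / 49
E_7 = -870.7648 / 49
E_7 = -17.770710 eV

The energy is 64 times more negative than hydrogen at the same n due to the stronger nuclear charge.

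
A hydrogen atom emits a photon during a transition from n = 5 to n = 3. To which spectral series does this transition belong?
Paschen series

The spectral series in hydrogen are named based on the final (lower) energy level:
- Lyman series: n_final = 1 (ultraviolet)
- Balmer series: n_final = 2 (visible/near-UV)
- Paschen series: n_final = 3 (infrared)
- Brackett series: n_final = 4 (infrared)
- Pfund series: n_final = 5 (far infrared)

Since this transition ends at n = 3, it belongs to the Paschen series.

For reference, this 5 → 3 line has photon energy
ΔE = 13.6057 eV × (1/3² - 1/5²) = 0.96751644444 eV,
corresponding to wavelength λ = hc/ΔE = 1239.84 eV·nm / 0.96751644444 eV = 1281.46659 nm in the infrared region.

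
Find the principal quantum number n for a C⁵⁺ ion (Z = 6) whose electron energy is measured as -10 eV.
n = 7

The exact energy levels follow E_n = -13.6057 Z² / n² eV with Z = 6.

The measured value (-10 eV) is reported to only 2 significant figures, so we must test candidate n values and see which one matches to that precision.

Candidate energies:
  n = 5:  E = -13.6057 × 6² / 5² = -19.592208 eV
  n = 6:  E = -13.6057 × 6² / 6² = -13.605700 eV
  n = 7:  E = -13.6057 × 6² / 7² = -9.996024 eV  ← matches
  n = 8:  E = -13.6057 × 6² / 8² = -7.653206 eV
  n = 9:  E = -13.6057 × 6² / 9² = -6.046978 eV

Checking against the measurement of -10 eV (2 sig figs), only n = 7 agrees:
E_7 = -9.996024 eV, which rounds to -10 eV ✓

Therefore n = 7.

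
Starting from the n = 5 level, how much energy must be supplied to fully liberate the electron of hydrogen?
0.5442 eV

The ionization energy is the energy needed to remove the electron completely (n → ∞).

For hydrogen, E_n = -13.6057 eV / n².

At n = 5: E_5 = -13.6057 / 5² = -0.5442280 eV
At n = ∞: E_∞ = 0 eV

Ionization energy = E_∞ - E_5 = 0 - (-0.5442280) = 0.5442280 eV
Ionization energy ≈ 0.5442 eV

This is also called the binding energy of the electron in state n = 5.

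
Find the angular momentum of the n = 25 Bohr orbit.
2.636e-33 J·s (or 25ℏ)

In the Bohr model, angular momentum is quantized:
L = nℏ

where ℏ = h/(2π) = 1.05457e-34 J·s

For n = 25:
L = 25 × 1.05457e-34 J·s
L = 2.636e-33 J·s

This can also be written as L = 25ℏ.
The angular momentum is an integer multiple of the reduced Planck constant.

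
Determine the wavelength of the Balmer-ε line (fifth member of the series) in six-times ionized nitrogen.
8.100135 nm

The lines of a series are numbered from the longest wavelength (smallest ΔE) outward; the fifth line is the transition from n = n_f + 5 to n_f.
The Balmer series has all transitions ending at n_f = 2.

For N⁶⁺ (Z = 7), the fifth line (ε-line) is the jump from n = 7 to n = 2:
E_7 = -13.6057 × 7² / 7² = -13.60570000 eV
E_2 = -13.6057 × 7² / 2² = -166.66982500 eV
ΔE = E_7 - E_2 = 153.06412500 eV

λ = hc/E = 1239.84 eV·nm / 153.06412500 eV
λ = 8.100135 nm

This is the ε-line of the Balmer series in N⁶⁺.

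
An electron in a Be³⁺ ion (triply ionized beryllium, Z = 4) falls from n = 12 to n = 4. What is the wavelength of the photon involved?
102.517 nm

First, find the transition energy using E_n = -13.6057 Z² / n² eV:
E_12 = -13.6057 × 4² / 12² = -1.511744 eV
E_4 = -13.6057 × 4² / 4² = -13.605700 eV

Photon energy: |ΔE| = |E_4 - E_12| = 12.093956 eV

Convert to wavelength using E = hc/λ with hc = 1239.84 eV·nm:
λ = hc/E = 1239.84 eV·nm / 12.093956 eV
λ = 102.517 nm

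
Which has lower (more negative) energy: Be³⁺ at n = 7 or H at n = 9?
Be³⁺ at n = 7 (E = -4.442678 eV)

Using E_n = -13.6057 Z² / n² eV:

Be³⁺ (Z = 4) at n = 7:
E = -13.6057 × 4² / 7² = -13.6057 × 16 / 49 = -4.442677551 eV

H (Z = 1) at n = 9:
E = -13.6057 × 1² / 9² = -13.6057 × 1 / 81 = -0.167971605 eV

Since -4.442677551 eV < -0.167971605 eV,
Be³⁺ at n = 7 is more tightly bound (requires more energy to ionize).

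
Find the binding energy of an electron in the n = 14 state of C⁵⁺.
2.4990 eV

The ionization energy is the energy needed to remove the electron completely (n → ∞).

For a hydrogen-like ion with Z = 6, E_n = -13.6057 Z² / n² eV.

At n = 14: E_14 = -13.6057 × 6² / 14² = -2.4990061 eV
At n = ∞: E_∞ = 0 eV

Ionization energy = E_∞ - E_14 = 0 - (-2.4990061) = 2.4990061 eV
Ionization energy ≈ 2.4990 eV

This is also called the binding energy of the electron in state n = 14.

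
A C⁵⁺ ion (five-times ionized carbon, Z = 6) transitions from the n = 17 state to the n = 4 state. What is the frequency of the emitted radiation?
6.99e+15 Hz

First, find the transition energy:
E_17 = -13.6057 × 6² / 17² = -1.6948277 eV
E_4 = -13.6057 × 6² / 4² = -30.6128250 eV
|ΔE| = |E_4 - E_17| = 28.9179973 eV

Convert to Joules: E = 28.9179973 eV × (1.602177 × 10⁻¹⁹ J/eV) = 4.6332e-18 J

Using E = hf:
f = E/h = 4.6332e-18 J / (6.62607 × 10⁻³⁴ J·s)
f = 6.99e+15 Hz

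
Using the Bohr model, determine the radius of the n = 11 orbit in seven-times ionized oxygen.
0.8004 nm (or 8.0038 Å)

The Bohr radius formula is:
r_n = n² a₀ / Z

where a₀ = 0.0529177 nm is the Bohr radius.

For O⁷⁺ (Z = 8) at n = 11:
r_11 = 11² × 0.0529177 nm / 8
r_11 = 121 × 0.0529177 nm / 8
r_11 = 6.40304 nm / 8
r_11 = 0.8004 nm

The electron orbits at approximately 0.8004 nm from the nucleus.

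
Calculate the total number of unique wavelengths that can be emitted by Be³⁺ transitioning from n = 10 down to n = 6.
10

The electron can occupy levels n = 6, 7, ..., 10 during de-excitation — that is m = 10 - 6 + 1 = 5 distinct levels.

The number of distinct spectral lines equals the number of ways to choose 2 of these m levels (each pair gives one possible emission transition):

Number of lines = m(m-1)/2 = 5×4/2 = 10

These correspond to all possible transitions between the 5 levels:
10 → 9, 10 → 8, 10 → 7, 10 → 6, 9 → 8, 9 → 7, 9 → 6, 8 → 7...

Each transition produces a photon with a unique energy (and thus wavelength). This count does not depend on Z.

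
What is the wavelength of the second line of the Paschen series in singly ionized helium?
320.36665 nm

The lines of a series are numbered from the longest wavelength (smallest ΔE) outward; the second line is the transition from n = n_f + 2 to n_f.
The Paschen series has all transitions ending at n_f = 3.

For He⁺ (Z = 2), the second line (β-line) is the jump from n = 5 to n = 3:
E_5 = -13.6057 × 2² / 5² = -2.176912000 eV
E_3 = -13.6057 × 2² / 3² = -6.046977778 eV
ΔE = E_5 - E_3 = 3.870065778 eV

λ = hc/E = 1239.84 eV·nm / 3.870065778 eV
λ = 320.36665 nm

This is the β-line of the Paschen series in He⁺.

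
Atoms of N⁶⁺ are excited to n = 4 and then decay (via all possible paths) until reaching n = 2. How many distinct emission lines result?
3

The electron can occupy levels n = 2, 3, ..., 4 during de-excitation — that is m = 4 - 2 + 1 = 3 distinct levels.

The number of distinct spectral lines equals the number of ways to choose 2 of these m levels (each pair gives one possible emission transition):

Number of lines = m(m-1)/2 = 3×2/2 = 3

These correspond to all possible transitions between the 3 levels:
4 → 3, 4 → 2, 3 → 2

Each transition produces a photon with a unique energy (and thus wavelength). This count does not depend on Z.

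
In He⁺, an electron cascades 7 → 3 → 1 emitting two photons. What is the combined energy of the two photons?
53.3121 eV

The energy levels of He⁺ are E_n = -13.6057 × 2² / n² eV.

First transition (7 → 3):
ΔE₁ = |E_3 - E_7|
ΔE₁ = |-6.0469777778 - (-1.1106693878)| = 4.9363084 eV

Second transition (3 → 1):
ΔE₂ = |E_1 - E_3|
ΔE₂ = |-54.4228000000 - (-6.0469777778)| = 48.3758222 eV

Total energy released:
E_total = ΔE₁ + ΔE₂ = 4.9363084 + 48.3758222 = 53.3121 eV

Note: This equals the direct transition 7 → 1: 53.3121 eV ✓
Energy is conserved regardless of the path taken.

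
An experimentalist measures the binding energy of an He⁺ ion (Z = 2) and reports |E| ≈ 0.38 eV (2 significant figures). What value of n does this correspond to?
n = 12

The exact energy levels follow E_n = -13.6057 Z² / n² eV with Z = 2.

The measured value (-0.38 eV) is reported to only 2 significant figures, so we must test candidate n values and see which one matches to that precision.

Candidate energies:
  n = 10:  E = -13.6057 × 2² / 10² = -0.54423 eV
  n = 11:  E = -13.6057 × 2² / 11² = -0.44978 eV
  n = 12:  E = -13.6057 × 2² / 12² = -0.37794 eV  ← matches
  n = 13:  E = -13.6057 × 2² / 13² = -0.32203 eV
  n = 14:  E = -13.6057 × 2² / 14² = -0.27767 eV

Checking against the measurement of -0.38 eV (2 sig figs), only n = 12 agrees:
E_12 = -0.37794 eV, which rounds to -0.38 eV ✓

Therefore n = 12.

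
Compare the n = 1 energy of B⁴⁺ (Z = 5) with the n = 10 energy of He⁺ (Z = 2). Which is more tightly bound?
B⁴⁺ at n = 1 (E = -340.1425 eV)

Using E_n = -13.6057 Z² / n² eV:

B⁴⁺ (Z = 5) at n = 1:
E = -13.6057 × 5² / 1² = -13.6057 × 25 / 1 = -340.1425000 eV

He⁺ (Z = 2) at n = 10:
E = -13.6057 × 2² / 10² = -13.6057 × 4 / 100 = -0.5442280 eV

Since -340.1425000 eV < -0.5442280 eV,
B⁴⁺ at n = 1 is more tightly bound (requires more energy to ionize).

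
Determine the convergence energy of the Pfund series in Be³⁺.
8.70765 eV

The series limit corresponds to the transition from n = ∞ to n = 5.
This is the highest energy (shortest wavelength) transition in the Pfund series.

E_∞ = 0 eV
E_5 = -13.6057 × 4² / 5² = -8.70765 eV

Energy at series limit:
ΔE = E_∞ - E_5 = 0 - (-8.70765) = 8.70765 eV

This energy equals the ionization energy from the n = 5 state of Be³⁺.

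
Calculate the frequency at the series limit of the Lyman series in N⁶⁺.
1.61202e+17 Hz

The series limit corresponds to the transition from n = ∞ to n = 1.
This is the highest energy (shortest wavelength) transition in the Lyman series.

E_∞ = 0 eV
E_1 = -13.6057 × 7² / 1² = -666.679300 eV

Energy at series limit:
ΔE = E_∞ - E_1 = 0 - (-666.679300) = 666.679300 eV
E = 666.679300 eV × (1.602177 × 10⁻¹⁹ J/eV) = 1.0681382e-16 J
f = E/h = 1.0681382e-16 J / (6.62607 × 10⁻³⁴ J·s) = 1.61202e+17 Hz

This energy equals the ionization energy from the n = 1 state of N⁶⁺.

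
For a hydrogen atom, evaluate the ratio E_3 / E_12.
16.0000

Using E_n = -13.6057 Z² / n² eV with Z = 1:

E_3 = -13.6057 / 3² = -13.6057 / 9 = -1.5117444444 eV
E_12 = -13.6057 / 12² = -13.6057 / 144 = -0.0944840278 eV

The ratio is:
E_3/E_12 = (-1.5117444444) / (-0.0944840278)
E_3/E_12 = (-13.6057/9) / (-13.6057/144)
E_3/E_12 = 144/9
E_3/E_12 = 16.0000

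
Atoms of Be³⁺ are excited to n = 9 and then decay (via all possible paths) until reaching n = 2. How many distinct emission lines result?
28

The electron can occupy levels n = 2, 3, ..., 9 during de-excitation — that is m = 9 - 2 + 1 = 8 distinct levels.

The number of distinct spectral lines equals the number of ways to choose 2 of these m levels (each pair gives one possible emission transition):

Number of lines = m(m-1)/2 = 8×7/2 = 28

These correspond to all possible transitions between the 8 levels:
9 → 8, 9 → 7, 9 → 6, 9 → 5, 9 → 4, 9 → 3, 9 → 2, 8 → 7...

Each transition produces a photon with a unique energy (and thus wavelength). This count does not depend on Z.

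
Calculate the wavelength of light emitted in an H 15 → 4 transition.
1569.6433 nm

First, find the transition energy using E_n = -13.6057 / n² eV:
E_15 = -13.6057 / 15² = -0.0604697778 eV
E_4 = -13.6057 / 4² = -0.8503562500 eV

Photon energy: |ΔE| = |E_4 - E_15| = 0.7898864722 eV

Convert to wavelength using E = hc/λ with hc = 1239.84 eV·nm:
λ = hc/E = 1239.84 eV·nm / 0.7898864722 eV
λ = 1569.6433 nm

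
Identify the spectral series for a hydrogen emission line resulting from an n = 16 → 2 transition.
Balmer series

The spectral series in hydrogen are named based on the final (lower) energy level:
- Lyman series: n_final = 1 (ultraviolet)
- Balmer series: n_final = 2 (visible/near-UV)
- Paschen series: n_final = 3 (infrared)
- Brackett series: n_final = 4 (infrared)
- Pfund series: n_final = 5 (far infrared)

Since this transition ends at n = 2, it belongs to the Balmer series.

For reference, this 16 → 2 line has photon energy
ΔE = 13.6057 eV × (1/2² - 1/16²) = 3.348277734 eV,
corresponding to wavelength λ = hc/ΔE = 1239.84 eV·nm / 3.348277734 eV = 370.29186 nm in the visible/near-UV region.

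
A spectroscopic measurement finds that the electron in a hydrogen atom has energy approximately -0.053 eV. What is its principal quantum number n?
n = 16

The exact energy levels follow E_n = -13.6057 eV / n².

The measured value (-0.053 eV) is reported to only 2 significant figures, so we must test candidate n values and see which one matches to that precision.

Candidate energies:
  n = 14:  E = -13.6057/14² = -0.06942 eV
  n = 15:  E = -13.6057/15² = -0.06047 eV
  n = 16:  E = -13.6057/16² = -0.05315 eV  ← matches
  n = 17:  E = -13.6057/17² = -0.04708 eV
  n = 18:  E = -13.6057/18² = -0.04199 eV

Checking against the measurement of -0.053 eV (2 sig figs), only n = 16 agrees:
E_16 = -0.05315 eV, which rounds to -0.053 eV ✓

Therefore n = 16.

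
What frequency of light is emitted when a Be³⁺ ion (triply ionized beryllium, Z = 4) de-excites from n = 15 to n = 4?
3.06e+15 Hz

First, find the transition energy:
E_15 = -13.6057 × 4² / 15² = -0.9675164 eV
E_4 = -13.6057 × 4² / 4² = -13.6057000 eV
|ΔE| = |E_4 - E_15| = 12.6381836 eV

Convert to Joules: E = 12.6381836 eV × (1.602177 × 10⁻¹⁹ J/eV) = 2.0249e-18 J

Using E = hf:
f = E/h = 2.0249e-18 J / (6.62607 × 10⁻³⁴ J·s)
f = 3.06e+15 Hz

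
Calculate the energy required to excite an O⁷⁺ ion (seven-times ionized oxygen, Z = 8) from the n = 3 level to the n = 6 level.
72.56 eV

The energy levels of a hydrogen-like atom are E_n = -13.6057 Z² eV / n².

Energy at n = 3: E_3 = -13.6057 × 8² / 3² = -96.75164 eV
Energy at n = 6: E_6 = -13.6057 × 8² / 6² = -24.18791 eV

The excitation energy is the difference:
ΔE = E_6 - E_3
ΔE = -24.18791 - (-96.75164)
ΔE = 72.56 eV

Since this is positive, energy must be absorbed (photon absorption).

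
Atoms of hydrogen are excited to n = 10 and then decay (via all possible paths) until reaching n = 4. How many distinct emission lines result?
21

The electron can occupy levels n = 4, 5, ..., 10 during de-excitation — that is m = 10 - 4 + 1 = 7 distinct levels.

The number of distinct spectral lines equals the number of ways to choose 2 of these m levels (each pair gives one possible emission transition):

Number of lines = m(m-1)/2 = 7×6/2 = 21

These correspond to all possible transitions between the 7 levels:
10 → 9, 10 → 8, 10 → 7, 10 → 6, 10 → 5, 10 → 4, 9 → 8, 9 → 7...

Each transition produces a photon with a unique energy (and thus wavelength). This count does not depend on Z.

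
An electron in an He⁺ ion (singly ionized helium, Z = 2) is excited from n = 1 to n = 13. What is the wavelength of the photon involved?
22.9172 nm

First, find the transition energy using E_n = -13.6057 Z² / n² eV:
E_1 = -13.6057 × 2² / 1² = -54.422800 eV
E_13 = -13.6057 × 2² / 13² = -0.322028 eV

Photon energy: |ΔE| = |E_13 - E_1| = 54.100772 eV

Convert to wavelength using E = hc/λ with hc = 1239.84 eV·nm:
λ = hc/E = 1239.84 eV·nm / 54.100772 eV
λ = 22.9172 nm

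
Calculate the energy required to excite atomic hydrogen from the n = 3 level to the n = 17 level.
1.464666 eV

The energy levels of a hydrogen-like atom are E_n = -13.6057 eV / n².

Energy at n = 3: E_3 = -13.6057 / 3² = -1.511744444 eV
Energy at n = 17: E_17 = -13.6057 / 17² = -0.047078547 eV

The excitation energy is the difference:
ΔE = E_17 - E_3
ΔE = -0.047078547 - (-1.511744444)
ΔE = 1.464666 eV

Since this is positive, energy must be absorbed (photon absorption).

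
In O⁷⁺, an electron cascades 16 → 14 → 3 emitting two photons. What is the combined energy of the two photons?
93.35 eV

The energy levels of O⁷⁺ are E_n = -13.6057 × 8² / n² eV.

First transition (16 → 14):
ΔE₁ = |E_14 - E_16|
ΔE₁ = |-4.44267755 - (-3.40142500)| = 1.04125 eV

Second transition (14 → 3):
ΔE₂ = |E_3 - E_14|
ΔE₂ = |-96.75164444 - (-4.44267755)| = 92.30897 eV

Total energy released:
E_total = ΔE₁ + ΔE₂ = 1.04125 + 92.30897 = 93.35 eV

Note: This equals the direct transition 16 → 3: 93.35 eV ✓
Energy is conserved regardless of the path taken.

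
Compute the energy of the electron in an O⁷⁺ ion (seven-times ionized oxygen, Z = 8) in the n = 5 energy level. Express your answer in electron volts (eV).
-34.830592 eV

The energy levels of a hydrogen-like atom are given by:
E_n = -13.6057 Z² / n² eV  (with Z = 8 for O⁷⁺)

For n = 5:
E_5 = -13.6057 × 8² / 5²
E_5 = -13.6057 × 64 / 25
E_5 = -34.830592 eV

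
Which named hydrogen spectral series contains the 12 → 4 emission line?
Brackett series

The spectral series in hydrogen are named based on the final (lower) energy level:
- Lyman series: n_final = 1 (ultraviolet)
- Balmer series: n_final = 2 (visible/near-UV)
- Paschen series: n_final = 3 (infrared)
- Brackett series: n_final = 4 (infrared)
- Pfund series: n_final = 5 (far infrared)

Since this transition ends at n = 4, it belongs to the Brackett series.

For reference, this 12 → 4 line has photon energy
ΔE = 13.6057 eV × (1/4² - 1/12²) = 0.7558722222 eV,
corresponding to wavelength λ = hc/ΔE = 1239.84 eV·nm / 0.7558722222 eV = 1640.2772 nm in the infrared region.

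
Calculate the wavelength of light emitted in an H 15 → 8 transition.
8150.44590 nm

First, find the transition energy using E_n = -13.6057 / n² eV:
E_15 = -13.6057 / 15² = -0.06046977778 eV
E_8 = -13.6057 / 8² = -0.21258906250 eV

Photon energy: |ΔE| = |E_8 - E_15| = 0.15211928472 eV

Convert to wavelength using E = hc/λ with hc = 1239.84 eV·nm:
λ = hc/E = 1239.84 eV·nm / 0.15211928472 eV
λ = 8150.44590 nm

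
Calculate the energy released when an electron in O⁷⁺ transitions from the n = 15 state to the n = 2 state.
213.82113 eV

The energy levels are E_n = -13.6057 Z² eV / n².

Energy at n = 15: E_15 = -13.6057 × 8² / 15² = -3.87006578 eV
Energy at n = 2: E_2 = -13.6057 × 8² / 2² = -217.69120000 eV

For emission (electron falling to lower state), the photon energy is:
E_photon = E_15 - E_2 = |-3.87006578 - (-217.69120000)|
E_photon = 213.82113 eV

This energy is carried away by the emitted photon.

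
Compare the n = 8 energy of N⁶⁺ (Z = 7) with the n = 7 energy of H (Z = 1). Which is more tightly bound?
N⁶⁺ at n = 8 (E = -10.41686 eV)

Using E_n = -13.6057 Z² / n² eV:

N⁶⁺ (Z = 7) at n = 8:
E = -13.6057 × 7² / 8² = -13.6057 × 49 / 64 = -10.41686406 eV

H (Z = 1) at n = 7:
E = -13.6057 × 1² / 7² = -13.6057 × 1 / 49 = -0.27766735 eV

Since -10.41686406 eV < -0.27766735 eV,
N⁶⁺ at n = 8 is more tightly bound (requires more energy to ionize).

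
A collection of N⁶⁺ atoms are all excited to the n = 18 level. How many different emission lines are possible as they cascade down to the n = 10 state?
36

The electron can occupy levels n = 10, 11, ..., 18 during de-excitation — that is m = 18 - 10 + 1 = 9 distinct levels.

The number of distinct spectral lines equals the number of ways to choose 2 of these m levels (each pair gives one possible emission transition):

Number of lines = m(m-1)/2 = 9×8/2 = 36

These correspond to all possible transitions between the 9 levels:
18 → 17, 18 → 16, 18 → 15, 18 → 14, 18 → 13, 18 → 12, 18 → 11, 18 → 10...

Each transition produces a photon with a unique energy (and thus wavelength). This count does not depend on Z.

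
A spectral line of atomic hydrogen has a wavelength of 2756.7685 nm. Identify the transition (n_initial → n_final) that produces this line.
n = 12 → n = 5

First, find the photon energy from the wavelength (hc = 1239.84 eV·nm):
E = hc/λ = 1239.84 eV·nm / 2756.7685 nm = 0.44974397 eV

The energy levels of hydrogen satisfy E_n = -13.6057 / n² eV, so an emission n_i → n_f releases
ΔE = 13.6057 × (1/n_f² − 1/n_i²) eV.

Setting ΔE equal to the photon energy:
1/n_f² − 1/n_i² = 0.44974397 / 13.6057 = 0.033055555

Since 1/n_i² must be positive, we need 1/n_f² > 0.033055555, i.e. n_f ≤ 5. For each allowed n_f, solve n_i = (1/n_f² − 0.033055555)^(−1/2) and check whether it is a whole number:
  n_f = 1: 1/n_i² = 1.000000000 − 0.033055555 = 0.966944445 → n_i = 1.017  (not an integer) ✗
  n_f = 2: 1/n_i² = 0.250000000 − 0.033055555 = 0.216944445 → n_i = 2.147  (not an integer) ✗
  n_f = 3: 1/n_i² = 0.111111111 − 0.033055555 = 0.078055556 → n_i = 3.579  (not an integer) ✗
  n_f = 4: 1/n_i² = 0.062500000 − 0.033055555 = 0.029444445 → n_i = 5.828  (not an integer) ✗
  n_f = 5: 1/n_i² = 0.040000000 − 0.033055555 = 0.006944445 → n_i = 12.000  → integer, n_i = 12 ✓

Only n_f = 5 gives an integer upper level, n_i = 12.

The transition is from n = 12 to n = 5 (emission).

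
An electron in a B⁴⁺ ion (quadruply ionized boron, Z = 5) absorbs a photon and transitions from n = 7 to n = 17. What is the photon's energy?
5.764720 eV

The energy levels of a hydrogen-like atom are E_n = -13.6057 Z² eV / n².

Energy at n = 7: E_7 = -13.6057 × 5² / 7² = -6.941683673 eV
Energy at n = 17: E_17 = -13.6057 × 5² / 17² = -1.176963668 eV

The excitation energy is the difference:
ΔE = E_17 - E_7
ΔE = -1.176963668 - (-6.941683673)
ΔE = 5.764720 eV

Since this is positive, energy must be absorbed (photon absorption).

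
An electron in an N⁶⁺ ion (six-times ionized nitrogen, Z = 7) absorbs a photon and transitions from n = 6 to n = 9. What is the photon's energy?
10.28826 eV

The energy levels of a hydrogen-like atom are E_n = -13.6057 Z² eV / n².

Energy at n = 6: E_6 = -13.6057 × 7² / 6² = -18.51886944 eV
Energy at n = 9: E_9 = -13.6057 × 7² / 9² = -8.23060864 eV

The excitation energy is the difference:
ΔE = E_9 - E_6
ΔE = -8.23060864 - (-18.51886944)
ΔE = 10.28826 eV

Since this is positive, energy must be absorbed (photon absorption).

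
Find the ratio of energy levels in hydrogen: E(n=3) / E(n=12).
16.000000

Using E_n = -13.6057 Z² / n² eV with Z = 1:

E_3 = -13.6057 / 3² = -13.6057 / 9 = -1.511744444444 eV
E_12 = -13.6057 / 12² = -13.6057 / 144 = -0.094484027778 eV

The ratio is:
E_3/E_12 = (-1.511744444444) / (-0.094484027778)
E_3/E_12 = (-13.6057/9) / (-13.6057/144)
E_3/E_12 = 144/9
E_3/E_12 = 16.000000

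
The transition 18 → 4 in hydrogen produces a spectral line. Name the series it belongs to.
Brackett series

The spectral series in hydrogen are named based on the final (lower) energy level:
- Lyman series: n_final = 1 (ultraviolet)
- Balmer series: n_final = 2 (visible/near-UV)
- Paschen series: n_final = 3 (infrared)
- Brackett series: n_final = 4 (infrared)
- Pfund series: n_final = 5 (far infrared)

Since this transition ends at n = 4, it belongs to the Brackett series.

For reference, this 18 → 4 line has photon energy
ΔE = 13.6057 eV × (1/4² - 1/18²) = 0.808363349 eV,
corresponding to wavelength λ = hc/ΔE = 1239.84 eV·nm / 0.808363349 eV = 1533.766 nm in the infrared region.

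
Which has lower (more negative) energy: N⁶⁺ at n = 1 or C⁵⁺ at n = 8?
N⁶⁺ at n = 1 (E = -666.679300 eV)

Using E_n = -13.6057 Z² / n² eV:

N⁶⁺ (Z = 7) at n = 1:
E = -13.6057 × 7² / 1² = -13.6057 × 49 / 1 = -666.679300000 eV

C⁵⁺ (Z = 6) at n = 8:
E = -13.6057 × 6² / 8² = -13.6057 × 36 / 64 = -7.653206250 eV

Since -666.679300000 eV < -7.653206250 eV,
N⁶⁺ at n = 1 is more tightly bound (requires more energy to ionize).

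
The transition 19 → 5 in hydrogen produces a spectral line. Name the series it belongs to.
Pfund series

The spectral series in hydrogen are named based on the final (lower) energy level:
- Lyman series: n_final = 1 (ultraviolet)
- Balmer series: n_final = 2 (visible/near-UV)
- Paschen series: n_final = 3 (infrared)
- Brackett series: n_final = 4 (infrared)
- Pfund series: n_final = 5 (far infrared)

Since this transition ends at n = 5, it belongs to the Pfund series.

For reference, this 19 → 5 line has photon energy
ΔE = 13.6057 eV × (1/5² - 1/19²) = 0.50653908033 eV,
corresponding to wavelength λ = hc/ΔE = 1239.84 eV·nm / 0.50653908033 eV = 2447.66899 nm in the far infrared region.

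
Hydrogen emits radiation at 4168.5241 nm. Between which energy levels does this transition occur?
n = 13 → n = 6

First, find the photon energy from the wavelength (hc = 1239.84 eV·nm):
E = hc/λ = 1239.84 eV·nm / 4168.5241 nm = 0.29742901 eV

The energy levels of hydrogen satisfy E_n = -13.6057 / n² eV, so an emission n_i → n_f releases
ΔE = 13.6057 × (1/n_f² − 1/n_i²) eV.

Setting ΔE equal to the photon energy:
1/n_f² − 1/n_i² = 0.29742901 / 13.6057 = 0.021860618

Since 1/n_i² must be positive, we need 1/n_f² > 0.021860618, i.e. n_f ≤ 6. For each allowed n_f, solve n_i = (1/n_f² − 0.021860618)^(−1/2) and check whether it is a whole number:
  n_f = 1: 1/n_i² = 1.000000000 − 0.021860618 = 0.978139382 → n_i = 1.011  (not an integer) ✗
  n_f = 2: 1/n_i² = 0.250000000 − 0.021860618 = 0.228139382 → n_i = 2.094  (not an integer) ✗
  n_f = 3: 1/n_i² = 0.111111111 − 0.021860618 = 0.089250493 → n_i = 3.347  (not an integer) ✗
  n_f = 4: 1/n_i² = 0.062500000 − 0.021860618 = 0.040639382 → n_i = 4.961  (not an integer) ✗
  n_f = 5: 1/n_i² = 0.040000000 − 0.021860618 = 0.018139382 → n_i = 7.425  (not an integer) ✗
  n_f = 6: 1/n_i² = 0.027777778 − 0.021860618 = 0.005917160 → n_i = 13.000  → integer, n_i = 13 ✓

Only n_f = 6 gives an integer upper level, n_i = 13.

The transition is from n = 13 to n = 6 (emission).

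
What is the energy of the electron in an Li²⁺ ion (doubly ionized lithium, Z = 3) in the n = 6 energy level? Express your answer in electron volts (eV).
-3.4014 eV

The energy levels of a hydrogen-like atom are given by:
E_n = -13.6057 Z² / n² eV  (with Z = 3 for Li²⁺)

For n = 6:
E_6 = -13.6057 × 3² / 6²
E_6 = -13.6057 × 9 / 36
E_6 = -3.4014 eV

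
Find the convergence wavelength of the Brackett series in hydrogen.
1458.0242 nm

The series limit corresponds to the transition from n = ∞ to n = 4.
This is the highest energy (shortest wavelength) transition in the Brackett series.

E_∞ = 0 eV
E_4 = -13.6057 / 4² = -0.8503562500 eV

Energy at series limit:
ΔE = E_∞ - E_4 = 0 - (-0.8503562500) = 0.8503562500 eV
λ = hc/E = 1239.84 eV·nm / 0.8503562500 eV = 1458.0242 nm

This energy equals the ionization energy from the n = 4 state of hydrogen.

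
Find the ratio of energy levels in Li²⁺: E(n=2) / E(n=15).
56.250000

Using E_n = -13.6057 Z² / n² eV with Z = 3:

E_2 = -13.6057 × 3² / 2² = -122.4513 / 4 = -30.612825000000 eV
E_15 = -13.6057 × 3² / 15² = -122.4513 / 225 = -0.544228000000 eV

The ratio is:
E_2/E_15 = (-30.612825000000) / (-0.544228000000)
E_2/E_15 = (-122.4513/4) / (-122.4513/225)
E_2/E_15 = 225/4
E_2/E_15 = 56.250000
(Note: the Z² factors cancel in the ratio.)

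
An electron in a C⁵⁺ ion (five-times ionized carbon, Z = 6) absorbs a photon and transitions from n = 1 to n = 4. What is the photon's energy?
459.192375 eV

The energy levels of a hydrogen-like atom are E_n = -13.6057 Z² eV / n².

Energy at n = 1: E_1 = -13.6057 × 6² / 1² = -489.805200000 eV
Energy at n = 4: E_4 = -13.6057 × 6² / 4² = -30.612825000 eV

The excitation energy is the difference:
ΔE = E_4 - E_1
ΔE = -30.612825000 - (-489.805200000)
ΔE = 459.192375 eV

Since this is positive, energy must be absorbed (photon absorption).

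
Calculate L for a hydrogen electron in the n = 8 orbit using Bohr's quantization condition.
8.44e-34 J·s (or 8ℏ)

In the Bohr model, angular momentum is quantized:
L = nℏ

where ℏ = h/(2π) = 1.0546e-34 J·s

For n = 8:
L = 8 × 1.0546e-34 J·s
L = 8.44e-34 J·s

This can also be written as L = 8ℏ.
The angular momentum is an integer multiple of the reduced Planck constant.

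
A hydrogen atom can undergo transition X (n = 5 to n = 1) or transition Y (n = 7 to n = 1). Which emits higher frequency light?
7 → 1

Calculate the energy for each transition:

Transition 5 → 1:
ΔE₁ = |E_1 - E_5| = |-13.6057/1² - (-13.6057/5²)|
ΔE₁ = |-13.605700000000 - (-0.544228000000)| = 13.061472000 eV

Transition 7 → 1:
ΔE₂ = |E_1 - E_7| = |-13.6057/1² - (-13.6057/7²)|
ΔE₂ = |-13.605700000000 - (-0.277667346939)| = 13.328032653 eV

Since 13.328032653 eV > 13.061472000 eV, the transition 7 → 1 emits the more energetic photon.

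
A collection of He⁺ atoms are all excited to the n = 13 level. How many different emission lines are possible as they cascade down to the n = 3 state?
55

The electron can occupy levels n = 3, 4, ..., 13 during de-excitation — that is m = 13 - 3 + 1 = 11 distinct levels.

The number of distinct spectral lines equals the number of ways to choose 2 of these m levels (each pair gives one possible emission transition):

Number of lines = m(m-1)/2 = 11×10/2 = 55

These correspond to all possible transitions between the 11 levels:
13 → 12, 13 → 11, 13 → 10, 13 → 9, 13 → 8, 13 → 7, 13 → 6, 13 → 5...

Each transition produces a photon with a unique energy (and thus wavelength). This count does not depend on Z.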